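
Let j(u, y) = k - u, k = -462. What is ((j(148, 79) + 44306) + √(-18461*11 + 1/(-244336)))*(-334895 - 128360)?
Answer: -20242390480 - 463255*I*√757709695492247/61084 ≈ -2.0242e+10 - 2.0876e+8*I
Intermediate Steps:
j(u, y) = -462 - u
((j(148, 79) + 44306) + √(-18461*11 + 1/(-244336)))*(-334895 - 128360) = (((-462 - 1*148) + 44306) + √(-18461*11 + 1/(-244336)))*(-334895 - 128360) = (((-462 - 148) + 44306) + √(-203071 - 1/244336))*(-463255) = ((-610 + 44306) + √(-49617555857/244336))*(-463255) = (43696 + I*√757709695492247/61084)*(-463255) = -20242390480 - 463255*I*√757709695492247/61084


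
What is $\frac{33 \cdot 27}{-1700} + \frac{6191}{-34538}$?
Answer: $- \frac{20649029}{29357300} \approx -0.70337$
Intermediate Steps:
$\frac{33 \cdot 27}{-1700} + \frac{6191}{-34538} = 891 \left(- \frac{1}{1700}\right) + 6191 \left(- \frac{1}{34538}\right) = - \frac{891}{1700} - \frac{6191}{34538} = - \frac{20649029}{29357300}$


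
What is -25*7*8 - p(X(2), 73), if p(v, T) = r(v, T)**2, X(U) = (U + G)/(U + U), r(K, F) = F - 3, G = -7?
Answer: -6300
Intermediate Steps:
r(K, F) = -3 + F
X(U) = (-7 + U)/(2*U) (X(U) = (U - 7)/(U + U) = (-7 + U)/((2*U)) = (-7 + U)*(1/(2*U)) = (-7 + U)/(2*U))
p(v, T) = (-3 + T)**2
-25*7*8 - p(X(2), 73) = -25*7*8 - (-3 + 73)**2 = -175*8 - 1*70**2 = -1400 - 1*4900 = -1400 - 4900 = -6300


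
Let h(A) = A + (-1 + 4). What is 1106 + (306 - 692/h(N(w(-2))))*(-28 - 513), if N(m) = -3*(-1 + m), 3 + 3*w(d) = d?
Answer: -1434468/11 ≈ -1.3041e+5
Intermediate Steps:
w(d) = -1 + d/3
N(m) = 3 - 3*m
h(A) = 3 + A (h(A) = A + 3 = 3 + A)
1106 + (306 - 692/h(N(w(-2))))*(-28 - 513) = 1106 + (306 - 692/(3 + (3 - 3*(-1 + (1/3)*(-2)))))*(-28 - 513) = 1106 + (306 - 692/(3 + (3 - 3*(-1 - 2/3))))*(-541) = 1106 + (306 - 692/(3 + (3 - 3*(-5/3))))*(-541) = 1106 + (306 - 692/(3 + (3 + 5)))*(-541) = 1106 + (306 - 692/(3 + 8))*(-541) = 1106 + (306 - 692/11)*(-541) = 1106 + (2674/11)*(-541) = 1106 - 1446634/11 = -1434468/11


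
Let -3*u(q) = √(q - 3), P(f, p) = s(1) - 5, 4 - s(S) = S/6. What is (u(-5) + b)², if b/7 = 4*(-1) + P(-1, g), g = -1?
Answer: 47057/36 + 434*I*√2/9 ≈ 1307.1 + 68.197*I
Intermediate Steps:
s(S) = 4 - S/6
P(f, p) = -7/6 (P(f, p) = (4 - ⅙*1) - 5 = (4 - ⅙) - 5 = 23/6 - 5 = -7/6)
u(q) = -√(-3 + q)/3 (u(q) = -√(q - 3)/3 = -√(-3 + q)/3)
b = -217/6 (b = 7*(4*(-1) - 7/6) = 7*(-4 - 7/6) = 7*(-31/6) = -217/6 ≈ -36.167)
(u(-5) + b)² = (-√(-3 - 5)/3 - 217/6)² = (-2*I*√2/3 - 217/6)² = (-217/6 - 2*I*√2/3)²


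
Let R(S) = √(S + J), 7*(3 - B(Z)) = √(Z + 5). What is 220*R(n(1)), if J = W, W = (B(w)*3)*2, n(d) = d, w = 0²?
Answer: 220*√(931 - 42*√5)/7 ≈ 909.30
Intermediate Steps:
w = 0
B(Z) = 3 - √(5 + Z)/7 (B(Z) = 3 - √(Z + 5)/7 = 3 - √(5 + Z)/7)
W = 18 - 6*√5/7 (W = ((3 - √(5 + 0)/7)*3)*2 = ((3 - √5/7)*3)*2 = (9 - 3*√5/7)*2 = 18 - 6*√5/7 ≈ 16.083)
J = 18 - 6*√5/7 ≈ 16.083
R(S) = √(18 + S - 6*√5/7) (R(S) = √(S + (18 - 6*√5/7)) = √(18 + S - 6*√5/7))
220*R(n(1)) = 220*(√(882 - 42*√5 + 49*1)/7) = 220*(√(882 - 42*√5 + 49)/7) = 220*(√(931 - 42*√5)/7) = 220*√(931 - 42*√5)/7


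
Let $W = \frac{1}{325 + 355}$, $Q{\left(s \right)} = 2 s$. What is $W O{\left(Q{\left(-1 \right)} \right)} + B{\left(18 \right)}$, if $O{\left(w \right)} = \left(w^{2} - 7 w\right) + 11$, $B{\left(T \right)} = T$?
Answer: $\frac{12269}{680} \approx 18.043$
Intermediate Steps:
$O{\left(w \right)} = 11 + w^{2} - 7 w$
$W = \frac{1}{680} \approx 0.0014706$
$W O{\left(Q{\left(-1 \right)} \right)} + B{\left(18 \right)} = \frac{11 + \left(2 \left(-1\right)\right)^{2} - 7 \cdot 2 \left(-1\right)}{680} + 18 = \frac{11 + \left(-2\right)^{2} - -14}{680} + 18 = \frac{11 + 4 + 14}{680} + 18 = \frac{1}{680} \cdot 29 + 18 = \frac{29}{680} + 18 = \frac{12269}{680}$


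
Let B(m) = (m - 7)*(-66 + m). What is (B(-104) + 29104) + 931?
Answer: 48905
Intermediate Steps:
B(m) = (-66 + m)*(-7 + m) (B(m) = (-7 + m)*(-66 + m) = (-66 + m)*(-7 + m))
(B(-104) + 29104) + 931 = ((462 + (-104)**2 - 73*(-104)) + 29104) + 931 = ((462 + 10816 + 7592) + 29104) + 931 = (18870 + 29104) + 931 = 47974 + 931 = 48905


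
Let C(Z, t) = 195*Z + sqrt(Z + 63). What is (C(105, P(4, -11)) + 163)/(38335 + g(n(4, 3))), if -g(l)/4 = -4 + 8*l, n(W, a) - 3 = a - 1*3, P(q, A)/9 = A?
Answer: 20638/38255 + 2*sqrt(42)/38255 ≈ 0.53982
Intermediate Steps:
P(q, A) = 9*A
n(W, a) = a (n(W, a) = 3 + (a - 1*3) = 3 + (a - 3) = 3 + (-3 + a) = a)
C(Z, t) = sqrt(63 + Z) + 195*Z (C(Z, t) = 195*Z + sqrt(63 + Z) = sqrt(63 + Z) + 195*Z)
g(l) = 16 - 32*l (g(l) = -4*(-4 + 8*l) = 16 - 32*l)
(C(105, P(4, -11)) + 163)/(38335 + g(n(4, 3))) = ((sqrt(63 + 105) + 195*105) + 163)/(38335 + (16 - 32*3)) = ((sqrt(168) + 20475) + 163)/(38335 + (16 - 96)) = ((2*sqrt(42) + 20475) + 163)/(38335 - 80) = ((20475 + 2*sqrt(42)) + 163)/38255 = (20638 + 2*sqrt(42))*(1/38255) = 20638/38255 + 2*sqrt(42)/38255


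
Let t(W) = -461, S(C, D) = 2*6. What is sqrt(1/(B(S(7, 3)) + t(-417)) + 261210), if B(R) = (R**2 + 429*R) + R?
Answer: sqrt(6126588870133)/4843 ≈ 511.09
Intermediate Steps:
S(C, D) = 12
B(R) = R**2 + 430*R
sqrt(1/(B(S(7, 3)) + t(-417)) + 261210) = sqrt(1/(12*(430 + 12) - 461) + 261210) = sqrt(1/(12*442 - 461) + 261210) = sqrt(1/(5304 - 461) + 261210) = sqrt(1/4843 + 261210) = sqrt(1265040031/4843) = sqrt(6126588870133)/4843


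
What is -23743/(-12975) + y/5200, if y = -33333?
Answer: -12361283/2698800 ≈ -4.5803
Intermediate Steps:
-23743/(-12975) + y/5200 = -23743/(-12975) - 33333/5200 = -23743*(-1/12975) - 33333*1/5200 = 23743/12975 - 33333/5200 = -12361283/2698800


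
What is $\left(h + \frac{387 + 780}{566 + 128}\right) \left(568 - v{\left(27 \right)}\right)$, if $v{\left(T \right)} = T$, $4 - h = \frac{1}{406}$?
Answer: $\frac{216422181}{70441} \approx 3072.4$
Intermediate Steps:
$h = \frac{1623}{406}$ ($h = 4 - \frac{1}{406} = \frac{1623}{406} \approx 3.9975$)
$\left(h + \frac{387 + 780}{566 + 128}\right) \left(568 - v{\left(27 \right)}\right) = \left(\frac{1623}{406} + \frac{387 + 780}{566 + 128}\right) \left(568 - 27\right) = \left(\frac{1623}{406} + \frac{1167}{694}\right) \left(568 - 27\right) = \left(\frac{1623}{406} + 1167 \cdot \frac{1}{694}\right) 541 = \left(\frac{1623}{406} + \frac{1167}{694}\right) 541 = \frac{400041}{70441} \cdot 541 = \frac{216422181}{70441}$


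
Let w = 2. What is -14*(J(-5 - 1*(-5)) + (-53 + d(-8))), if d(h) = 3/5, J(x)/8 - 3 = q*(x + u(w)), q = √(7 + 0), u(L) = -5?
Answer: 1988/5 + 560*√7 ≈ 1879.2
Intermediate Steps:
q = √7 ≈ 2.6458
J(x) = 24 + 8*√7*(-5 + x) (J(x) = 24 + 8*(√7*(x - 5)) = 24 + 8*(√7*(-5 + x)) = 24 + 8*√7*(-5 + x))
d(h) = ⅗ (d(h) = 3*(⅕) = ⅗)
-14*(J(-5 - 1*(-5)) + (-53 + d(-8))) = -14*((24 - 40*√7 + 8*(-5 - 1*(-5))*√7) + (-53 + ⅗)) = -14*((24 - 40*√7 + 8*(-5 + 5)*√7) - 262/5) = -14*((24 - 40*√7 + 8*0*√7) - 262/5) = -14*((24 - 40*√7 + 0) - 262/5) = -14*((24 - 40*√7) - 262/5) = -14*(-142/5 - 40*√7) = 1988/5 + 560*√7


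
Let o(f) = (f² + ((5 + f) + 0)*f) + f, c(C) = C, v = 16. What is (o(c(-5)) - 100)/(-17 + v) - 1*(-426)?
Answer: 506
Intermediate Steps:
o(f) = f + f² + f*(5 + f) (o(f) = (f² + (5 + f)*f) + f = (f² + f*(5 + f)) + f = f + f² + f*(5 + f))
(o(c(-5)) - 100)/(-17 + v) - 1*(-426) = (2*(-5)*(3 - 5) - 100)/(-17 + 16) - 1*(-426) = (2*(-5)*(-2) - 100)/(-1) + 426 = (20 - 100)*(-1) + 426 = -80*(-1) + 426 = 80 + 426 = 506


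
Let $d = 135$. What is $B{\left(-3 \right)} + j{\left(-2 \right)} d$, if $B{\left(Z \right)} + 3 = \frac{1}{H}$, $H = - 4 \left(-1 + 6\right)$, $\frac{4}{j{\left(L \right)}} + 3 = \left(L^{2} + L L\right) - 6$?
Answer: $- \frac{10861}{20} \approx -543.05$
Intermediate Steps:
$j{\left(L \right)} = \frac{4}{-9 + 2 L^{2}}$ ($j{\left(L \right)} = \frac{4}{-3 - \left(6 - L^{2} - L L\right)} = \frac{4}{-3 + \left(\left(L^{2} + L^{2}\right) - 6\right)} = \frac{4}{-3 + \left(2 L^{2} - 6\right)} = \frac{4}{-3 + \left(-6 + 2 L^{2}\right)} = \frac{4}{-9 + 2 L^{2}}$)
$H = -20$ ($H = \left(-4\right) 5 = -20$)
$B{\left(Z \right)} = - \frac{61}{20}$ ($B{\left(Z \right)} = -3 + \frac{1}{-20} = -3 - \frac{1}{20} = - \frac{61}{20}$)
$B{\left(-3 \right)} + j{\left(-2 \right)} d = - \frac{61}{20} + \frac{4}{-9 + 2 \left(-2\right)^{2}} \cdot 135 = - \frac{61}{20} + \frac{4}{-9 + 2 \cdot 4} \cdot 135 = - \frac{61}{20} + \frac{4}{-9 + 8} \cdot 135 = - \frac{61}{20} + \frac{4}{-1} \cdot 135 = - \frac{61}{20} + 4 \left(-1\right) 135 = - \frac{61}{20} - 540 = - \frac{10861}{20}$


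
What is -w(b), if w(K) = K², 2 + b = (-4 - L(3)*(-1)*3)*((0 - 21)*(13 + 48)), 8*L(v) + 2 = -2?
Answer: -198443569/4 ≈ -4.9611e+7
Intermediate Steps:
L(v) = -½ (L(v) = -¼ + (⅛)*(-2) = -¼ - ¼ = -½)
b = 14087/2 (b = -2 + (-4 - (-½*(-1))*3)*((0 - 21)*(13 + 48)) = -2 + (-4 - 3/2)*(-21*61) = -2 + (-4 - 1*3/2)*(-1281) = -2 + (-4 - 3/2)*(-1281) = -2 - 11/2*(-1281) = -2 + 14091/2 = 14087/2 ≈ 7043.5)
-w(b) = -(14087/2)² = -1*198443569/4 = -198443569/4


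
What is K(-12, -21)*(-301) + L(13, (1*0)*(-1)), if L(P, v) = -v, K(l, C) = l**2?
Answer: -43344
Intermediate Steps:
K(-12, -21)*(-301) + L(13, (1*0)*(-1)) = (-12)**2*(-301) - 1*0*(-1) = 144*(-301) - 0*(-1) = -43344 - 1*0 = -43344 + 0 = -43344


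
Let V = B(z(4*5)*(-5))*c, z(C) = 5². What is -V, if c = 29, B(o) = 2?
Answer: -58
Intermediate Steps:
z(C) = 25
V = 58 (V = 2*29 = 58)
-V = -1*58 = -58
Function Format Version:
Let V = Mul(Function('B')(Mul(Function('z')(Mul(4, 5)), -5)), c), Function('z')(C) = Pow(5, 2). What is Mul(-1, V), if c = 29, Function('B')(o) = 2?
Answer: -58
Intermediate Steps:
Function('z')(C) = 25
V = 58 (V = Mul(2, 29) = 58)
Mul(-1, V) = Mul(-1, 58) = -58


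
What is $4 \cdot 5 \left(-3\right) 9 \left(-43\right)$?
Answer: $23220$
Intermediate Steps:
$4 \cdot 5 \left(-3\right) 9 \left(-43\right) = 20 \left(-3\right) 9 \left(-43\right) = \left(-60\right) 9 \left(-43\right) = \left(-540\right) \left(-43\right) = 23220$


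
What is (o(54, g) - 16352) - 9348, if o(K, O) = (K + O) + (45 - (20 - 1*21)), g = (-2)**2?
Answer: -25596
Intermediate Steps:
g = 4
o(K, O) = 46 + K + O (o(K, O) = (K + O) + (45 - (20 - 21)) = (K + O) + (45 - 1*(-1)) = (K + O) + (45 + 1) = (K + O) + 46 = 46 + K + O)
(o(54, g) - 16352) - 9348 = ((46 + 54 + 4) - 16352) - 9348 = (104 - 16352) - 9348 = -16248 - 9348 = -25596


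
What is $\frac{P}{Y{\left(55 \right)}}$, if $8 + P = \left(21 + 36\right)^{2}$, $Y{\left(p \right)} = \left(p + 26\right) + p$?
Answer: $\frac{3241}{136} \approx 23.831$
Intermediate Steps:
$Y{\left(p \right)} = 26 + 2 p$ ($Y{\left(p \right)} = \left(26 + p\right) + p = 26 + 2 p$)
$P = 3241$ ($P = -8 + \left(21 + 36\right)^{2} = -8 + 57^{2} = -8 + 3249 = 3241$)
$\frac{P}{Y{\left(55 \right)}} = \frac{3241}{26 + 2 \cdot 55} = \frac{3241}{26 + 110} = \frac{3241}{136}$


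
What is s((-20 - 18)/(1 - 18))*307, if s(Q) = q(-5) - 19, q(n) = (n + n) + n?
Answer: -10438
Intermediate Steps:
q(n) = 3*n (q(n) = 2*n + n = 3*n)
s(Q) = -34 (s(Q) = 3*(-5) - 19 = -15 - 19 = -34)
s((-20 - 18)/(1 - 18))*307 = -34*307 = -10438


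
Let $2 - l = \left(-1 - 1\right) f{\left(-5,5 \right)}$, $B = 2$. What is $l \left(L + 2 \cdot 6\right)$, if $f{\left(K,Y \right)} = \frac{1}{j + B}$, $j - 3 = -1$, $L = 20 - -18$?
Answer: $125$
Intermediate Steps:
$L = 38$ ($L = 20 + 18 = 38$)
$j = 2$ ($j = 3 - 1 = 2$)
$f{\left(K,Y \right)} = \frac{1}{4}$ ($f{\left(K,Y \right)} = \frac{1}{2 + 2} = \frac{1}{4}$)
$l = \frac{5}{2}$ ($l = 2 - \left(-1 - 1\right) \frac{1}{4} = 2 - \left(-2\right) \frac{1}{4} = 2 - - \frac{1}{2} = 2 + \frac{1}{2} = \frac{5}{2} \approx 2.5$)
$l \left(L + 2 \cdot 6\right) = \frac{5 \left(38 + 2 \cdot 6\right)}{2} = \frac{5 \left(38 + 12\right)}{2} = \frac{5}{2} \cdot 50 = 125$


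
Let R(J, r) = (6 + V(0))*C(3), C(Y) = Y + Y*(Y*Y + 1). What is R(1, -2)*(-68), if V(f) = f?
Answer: -13464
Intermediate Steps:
C(Y) = Y + Y*(1 + Y²) (C(Y) = Y + Y*(Y² + 1) = Y + Y*(1 + Y²))
R(J, r) = 198 (R(J, r) = (6 + 0)*(3*(2 + 3²)) = 6*(3*(2 + 9)) = 6*(3*11) = 6*33 = 198)
R(1, -2)*(-68) = 198*(-68) = -13464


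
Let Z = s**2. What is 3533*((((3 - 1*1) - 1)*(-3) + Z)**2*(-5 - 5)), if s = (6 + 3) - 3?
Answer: -38474370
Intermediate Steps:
s = 6 (s = 9 - 3 = 6)
Z = 36 (Z = 6**2 = 36)
3533*((((3 - 1*1) - 1)*(-3) + Z)**2*(-5 - 5)) = 3533*((((3 - 1*1) - 1)*(-3) + 36)**2*(-5 - 5)) = 3533*((((3 - 1) - 1)*(-3) + 36)**2*(-10)) = 3533*(((2 - 1)*(-3) + 36)**2*(-10)) = 3533*((1*(-3) + 36)**2*(-10)) = 3533*((-3 + 36)**2*(-10)) = 3533*(33**2*(-10)) = 3533*(1089*(-10)) = 3533*(-10890) = -38474370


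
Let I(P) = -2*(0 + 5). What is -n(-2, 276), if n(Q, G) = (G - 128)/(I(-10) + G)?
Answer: -74/133 ≈ -0.55639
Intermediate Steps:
I(P) = -10 (I(P) = -2*5 = -10)
n(Q, G) = (-128 + G)/(-10 + G) (n(Q, G) = (G - 128)/(-10 + G) = (-128 + G)/(-10 + G))
-n(-2, 276) = -(-128 + 276)/(-10 + 276) = -148/266 = -1*74/133 = -74/133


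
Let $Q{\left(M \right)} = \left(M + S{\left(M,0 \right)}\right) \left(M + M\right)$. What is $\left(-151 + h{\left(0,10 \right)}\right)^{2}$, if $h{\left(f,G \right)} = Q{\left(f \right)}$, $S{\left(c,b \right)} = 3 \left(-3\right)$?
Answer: $22801$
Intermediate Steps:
$S{\left(c,b \right)} = -9$
$Q{\left(M \right)} = 2 M \left(-9 + M\right)$ ($Q{\left(M \right)} = \left(M - 9\right) \left(M + M\right) = \left(-9 + M\right) 2 M = 2 M \left(-9 + M\right)$)
$h{\left(f,G \right)} = 2 f \left(-9 + f\right)$
$\left(-151 + h{\left(0,10 \right)}\right)^{2} = \left(-151 + 2 \cdot 0 \left(-9 + 0\right)\right)^{2} = \left(-151 + 2 \cdot 0 \left(-9\right)\right)^{2} = \left(-151 + 0\right)^{2} = \left(-151\right)^{2} = 22801$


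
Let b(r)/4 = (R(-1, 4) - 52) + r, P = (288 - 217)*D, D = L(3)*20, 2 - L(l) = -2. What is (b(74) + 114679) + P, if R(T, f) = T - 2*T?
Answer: 120451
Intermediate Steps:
L(l) = 4 (L(l) = 2 - 1*(-2) = 2 + 2 = 4)
D = 80 (D = 4*20 = 80)
P = 5680 (P = (288 - 217)*80 = 71*80 = 5680)
R(T, f) = -T
b(r) = -204 + 4*r (b(r) = 4*((-1*(-1) - 52) + r) = 4*((1 - 52) + r) = 4*(-51 + r) = -204 + 4*r)
(b(74) + 114679) + P = ((-204 + 4*74) + 114679) + 5680 = ((-204 + 296) + 114679) + 5680 = (92 + 114679) + 5680 = 114771 + 5680 = 120451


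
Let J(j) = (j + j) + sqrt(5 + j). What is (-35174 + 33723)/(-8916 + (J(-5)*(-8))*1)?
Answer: 1451/8836 ≈ 0.16421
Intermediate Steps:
J(j) = sqrt(5 + j) + 2*j (J(j) = 2*j + sqrt(5 + j) = sqrt(5 + j) + 2*j)
(-35174 + 33723)/(-8916 + (J(-5)*(-8))*1) = (-35174 + 33723)/(-8916 + ((sqrt(5 - 5) + 2*(-5))*(-8))*1) = -1451/(-8916 + ((sqrt(0) - 10)*(-8))*1) = -1451/(-8916 + ((0 - 10)*(-8))*1) = -1451/(-8916 - 10*(-8)*1) = -1451/(-8916 + 80*1) = -1451/(-8916 + 80) = -1451/(-8836) = -1451*(-1/8836) = 1451/8836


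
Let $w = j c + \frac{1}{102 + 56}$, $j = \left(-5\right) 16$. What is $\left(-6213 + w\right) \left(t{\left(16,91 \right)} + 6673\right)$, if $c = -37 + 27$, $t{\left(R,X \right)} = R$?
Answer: $- \frac{5720787317}{158} \approx -3.6207 \cdot 10^{7}$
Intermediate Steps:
$c = -10$
$j = -80$
$w = \frac{126401}{158}$ ($w = \left(-80\right) \left(-10\right) + \frac{1}{102 + 56} = 800 + \frac{1}{158} = \frac{126401}{158} \approx 800.01$)
$\left(-6213 + w\right) \left(t{\left(16,91 \right)} + 6673\right) = \left(-6213 + \frac{126401}{158}\right) \left(16 + 6673\right) = \left(- \frac{855253}{158}\right) 6689 = - \frac{5720787317}{158}$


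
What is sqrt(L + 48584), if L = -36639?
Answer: sqrt(11945) ≈ 109.29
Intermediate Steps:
sqrt(L + 48584) = sqrt(-36639 + 48584) = sqrt(11945)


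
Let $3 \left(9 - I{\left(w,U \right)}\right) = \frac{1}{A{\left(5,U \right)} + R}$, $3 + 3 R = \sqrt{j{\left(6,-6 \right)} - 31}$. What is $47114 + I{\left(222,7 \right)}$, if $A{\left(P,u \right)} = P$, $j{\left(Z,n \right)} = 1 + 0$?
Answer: $\frac{1366565}{29} + \frac{i \sqrt{30}}{174} \approx 47123.0 + 0.031478 i$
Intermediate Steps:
$j{\left(Z,n \right)} = 1$
$R = -1 + \frac{i \sqrt{30}}{3}$ ($R = -1 + \frac{\sqrt{1 - 31}}{3} = -1 + \frac{\sqrt{-30}}{3} = -1 + \frac{i \sqrt{30}}{3} \approx -1.0 + 1.8257 i$)
$I{\left(w,U \right)} = 9 - \frac{1}{3 \left(4 + \frac{i \sqrt{30}}{3}\right)}$ ($I{\left(w,U \right)} = 9 - \frac{1}{3 \left(5 - \left(1 - \frac{i \sqrt{30}}{3}\right)\right)} = 9 - \frac{1}{3 \left(4 + \frac{i \sqrt{30}}{3}\right)}$)
$47114 + I{\left(222,7 \right)} = 47114 + \left(\frac{259}{29} + \frac{i \sqrt{30}}{174}\right) = \frac{1366565}{29} + \frac{i \sqrt{30}}{174}$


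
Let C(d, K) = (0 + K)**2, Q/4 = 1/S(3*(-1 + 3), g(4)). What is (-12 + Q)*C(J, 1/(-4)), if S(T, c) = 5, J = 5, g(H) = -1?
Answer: -7/10 ≈ -0.70000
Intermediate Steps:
Q = 4/5 ≈ 0.80000
C(d, K) = K**2
(-12 + Q)*C(J, 1/(-4)) = (-12 + 4/5)*(1/(-4))**2 = -56*(-1/4)**2/5 = -56/5*1/16 = -7/10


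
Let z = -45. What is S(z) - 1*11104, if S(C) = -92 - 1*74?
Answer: -11270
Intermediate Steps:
S(C) = -166 (S(C) = -92 - 74 = -166)
S(z) - 1*11104 = -166 - 1*11104 = -166 - 11104 = -11270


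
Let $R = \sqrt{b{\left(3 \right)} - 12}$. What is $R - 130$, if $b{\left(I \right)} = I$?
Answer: $-130 + 3 i \approx -130.0 + 3.0 i$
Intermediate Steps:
$R = 3 i$ ($R = \sqrt{3 - 12} = \sqrt{-9} = 3 i \approx 3.0 i$)
$R - 130 = 3 i - 130 = -130 + 3 i$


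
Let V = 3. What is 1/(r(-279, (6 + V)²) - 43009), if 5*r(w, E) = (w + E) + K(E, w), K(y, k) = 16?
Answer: -5/215227 ≈ -2.3231e-5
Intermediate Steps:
r(w, E) = 16/5 + E/5 + w/5 (r(w, E) = ((w + E) + 16)/5 = ((E + w) + 16)/5 = (16 + E + w)/5 = 16/5 + E/5 + w/5)
1/(r(-279, (6 + V)²) - 43009) = 1/((16/5 + (6 + 3)²/5 + (⅕)*(-279)) - 43009) = 1/((16/5 + (⅕)*9² - 279/5) - 43009) = 1/((16/5 + (⅕)*81 - 279/5) - 43009) = 1/((16/5 + 81/5 - 279/5) - 43009) = 1/(-182/5 - 43009) = 1/(-215227/5) = -5/215227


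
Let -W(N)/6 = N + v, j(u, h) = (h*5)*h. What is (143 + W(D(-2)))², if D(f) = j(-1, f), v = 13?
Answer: 3025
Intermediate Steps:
j(u, h) = 5*h² (j(u, h) = (5*h)*h = 5*h²)
D(f) = 5*f²
W(N) = -78 - 6*N (W(N) = -6*(N + 13) = -6*(13 + N) = -78 - 6*N)
(143 + W(D(-2)))² = (143 + (-78 - 30*(-2)²))² = (143 + (-78 - 30*4))² = (143 + (-78 - 6*20))² = (143 + (-78 - 120))² = (143 - 198)² = (-55)² = 3025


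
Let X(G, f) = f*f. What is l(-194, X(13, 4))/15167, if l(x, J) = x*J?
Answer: -3104/15167 ≈ -0.20465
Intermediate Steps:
X(G, f) = f**2
l(x, J) = J*x
l(-194, X(13, 4))/15167 = (4**2*(-194))/15167 = (16*(-194))*(1/15167) = -3104*1/15167 = -3104/15167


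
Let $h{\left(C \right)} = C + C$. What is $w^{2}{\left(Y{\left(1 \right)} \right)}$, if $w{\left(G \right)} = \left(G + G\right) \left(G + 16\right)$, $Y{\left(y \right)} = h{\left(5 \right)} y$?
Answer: $270400$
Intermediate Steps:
$h{\left(C \right)} = 2 C$
$Y{\left(y \right)} = 10 y$ ($Y{\left(y \right)} = 2 \cdot 5 y = 10 y$)
$w{\left(G \right)} = 2 G \left(16 + G\right)$
$w^{2}{\left(Y{\left(1 \right)} \right)} = \left(2 \cdot 10 \cdot 1 \left(16 + 10 \cdot 1\right)\right)^{2} = \left(2 \cdot 10 \left(16 + 10\right)\right)^{2} = \left(2 \cdot 10 \cdot 26\right)^{2} = 520^{2} = 270400$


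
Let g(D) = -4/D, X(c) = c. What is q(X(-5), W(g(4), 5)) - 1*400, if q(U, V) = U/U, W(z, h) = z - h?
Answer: -399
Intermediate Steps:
q(U, V) = 1
q(X(-5), W(g(4), 5)) - 1*400 = 1 - 1*400 = 1 - 400 = -399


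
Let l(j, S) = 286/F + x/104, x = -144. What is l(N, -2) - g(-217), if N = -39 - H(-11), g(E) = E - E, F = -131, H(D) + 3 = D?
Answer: -6076/1703 ≈ -3.5678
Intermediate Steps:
H(D) = -3 + D
g(E) = 0
N = -25 (N = -39 - (-3 - 11) = -39 - 1*(-14) = -39 + 14 = -25)
l(j, S) = -6076/1703 (l(j, S) = 286/(-131) - 144/104 = 286*(-1/131) - 144*1/104 = -286/131 - 18/13 = -6076/1703)
l(N, -2) - g(-217) = -6076/1703 - 1*0 = -6076/1703 + 0 = -6076/1703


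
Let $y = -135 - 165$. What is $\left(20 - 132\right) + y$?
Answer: $-412$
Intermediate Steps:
$y = -300$
$\left(20 - 132\right) + y = \left(20 - 132\right) - 300 = -112 - 300 = -412$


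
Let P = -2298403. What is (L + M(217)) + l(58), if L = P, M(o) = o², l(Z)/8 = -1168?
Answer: -2260658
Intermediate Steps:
l(Z) = -9344 (l(Z) = 8*(-1168) = -9344)
L = -2298403
(L + M(217)) + l(58) = (-2298403 + 217²) - 9344 = (-2298403 + 47089) - 9344 = -2251314 - 9344 = -2260658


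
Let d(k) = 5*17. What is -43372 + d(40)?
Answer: -43287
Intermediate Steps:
d(k) = 85
-43372 + d(40) = -43372 + 85 = -43287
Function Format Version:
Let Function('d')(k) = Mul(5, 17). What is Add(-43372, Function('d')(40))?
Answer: -43287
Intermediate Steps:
Function('d')(k) = 85
Add(-43372, Function('d')(40)) = Add(-43372, 85) = -43287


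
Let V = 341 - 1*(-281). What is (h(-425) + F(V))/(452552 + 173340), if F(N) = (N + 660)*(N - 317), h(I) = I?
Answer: 390585/625892 ≈ 0.62405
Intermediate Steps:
V = 622 (V = 341 + 281 = 622)
F(N) = (-317 + N)*(660 + N) (F(N) = (660 + N)*(-317 + N) = (-317 + N)*(660 + N))
(h(-425) + F(V))/(452552 + 173340) = (-425 + (-209220 + 622**2 + 343*622))/(452552 + 173340) = (-425 + (-209220 + 386884 + 213346))/625892 = (-425 + 391010)*(1/625892) = 390585*(1/625892) = 390585/625892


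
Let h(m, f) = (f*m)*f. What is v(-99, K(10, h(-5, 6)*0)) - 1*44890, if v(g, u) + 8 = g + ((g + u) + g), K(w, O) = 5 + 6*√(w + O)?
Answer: -45190 + 6*√10 ≈ -45171.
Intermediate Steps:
h(m, f) = m*f²
K(w, O) = 5 + 6*√(O + w)
v(g, u) = -8 + u + 3*g (v(g, u) = -8 + (g + ((g + u) + g)) = -8 + (g + (u + 2*g)) = -8 + (u + 3*g) = -8 + u + 3*g)
v(-99, K(10, h(-5, 6)*0)) - 1*44890 = (-8 + (5 + 6*√(-5*6²*0 + 10)) + 3*(-99)) - 1*44890 = (-8 + (5 + 6*√(-5*36*0 + 10)) - 297) - 44890 = (-8 + (5 + 6*√(-180*0 + 10)) - 297) - 44890 = (-8 + (5 + 6*√(0 + 10)) - 297) - 44890 = (-8 + (5 + 6*√10) - 297) - 44890 = (-300 + 6*√10) - 44890 = -45190 + 6*√10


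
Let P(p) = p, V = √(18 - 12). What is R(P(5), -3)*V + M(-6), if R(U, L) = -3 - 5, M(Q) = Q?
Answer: -6 - 8*√6 ≈ -25.596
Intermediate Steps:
V = √6 ≈ 2.4495
R(U, L) = -8
R(P(5), -3)*V + M(-6) = -8*√6 - 6 = -6 - 8*√6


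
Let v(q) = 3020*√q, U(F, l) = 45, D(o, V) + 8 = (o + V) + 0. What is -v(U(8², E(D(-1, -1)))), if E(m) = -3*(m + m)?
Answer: -9060*√5 ≈ -20259.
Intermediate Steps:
D(o, V) = -8 + V + o (D(o, V) = -8 + ((o + V) + 0) = -8 + ((V + o) + 0) = -8 + (V + o) = -8 + V + o)
E(m) = -6*m
-v(U(8², E(D(-1, -1)))) = -3020*√45 = -3020*3*√5 = -9060*√5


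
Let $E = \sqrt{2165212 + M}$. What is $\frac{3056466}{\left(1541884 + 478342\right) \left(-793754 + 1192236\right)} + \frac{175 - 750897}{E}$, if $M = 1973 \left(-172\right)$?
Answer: $\frac{218319}{57501692638} - \frac{375361 \sqrt{28529}}{114116} \approx -555.58$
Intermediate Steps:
$M = -339356$
$E = 8 \sqrt{28529}$ ($E = \sqrt{2165212 - 339356} = \sqrt{1825856} = 8 \sqrt{28529} \approx 1351.2$)
$\frac{3056466}{\left(1541884 + 478342\right) \left(-793754 + 1192236\right)} + \frac{175 - 750897}{E} = \frac{3056466}{\left(1541884 + 478342\right) \left(-793754 + 1192236\right)} + \frac{175 - 750897}{8 \sqrt{28529}} = \frac{3056466}{2020226 \cdot 398482} + \left(175 - 750897\right) \frac{\sqrt{28529}}{228232} = \frac{3056466}{805023696932} - 750722 \frac{\sqrt{28529}}{228232} = 3056466 \cdot \frac{1}{805023696932} - \frac{375361 \sqrt{28529}}{114116} = \frac{218319}{57501692638} - \frac{375361 \sqrt{28529}}{114116}$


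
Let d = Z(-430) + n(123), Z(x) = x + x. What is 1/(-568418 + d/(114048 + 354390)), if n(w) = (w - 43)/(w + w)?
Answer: -28808937/16375518404536 ≈ -1.7593e-6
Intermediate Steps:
Z(x) = 2*x
n(w) = (-43 + w)/(2*w) (n(w) = (-43 + w)/((2*w)) = (-43 + w)*(1/(2*w)) = (-43 + w)/(2*w))
d = -105740/123 (d = 2*(-430) + (½)*(-43 + 123)/123 = -860 + (½)*(1/123)*80 = -860 + 40/123 = -105740/123 ≈ -859.67)
1/(-568418 + d/(114048 + 354390)) = 1/(-568418 - 105740/(123*(114048 + 354390))) = 1/(-568418 - 105740/123/468438) = 1/(-568418 - 105740/123*1/468438) = 1/(-568418 - 52870/28808937) = 1/(-16375518404536/28808937) = -28808937/16375518404536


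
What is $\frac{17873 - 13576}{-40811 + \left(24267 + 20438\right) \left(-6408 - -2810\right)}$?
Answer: $- \frac{4297}{160889401} \approx -2.6708 \cdot 10^{-5}$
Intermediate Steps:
$\frac{17873 - 13576}{-40811 + \left(24267 + 20438\right) \left(-6408 - -2810\right)} = \frac{4297}{-40811 + 44705 \left(-6408 + \left(-57 + 2867\right)\right)} = \frac{4297}{-40811 + 44705 \left(-6408 + 2810\right)} = \frac{4297}{-40811 + 44705 \left(-3598\right)} = \frac{4297}{-40811 - 160848590} = \frac{4297}{-160889401} = 4297 \left(- \frac{1}{160889401}\right) = - \frac{4297}{160889401}$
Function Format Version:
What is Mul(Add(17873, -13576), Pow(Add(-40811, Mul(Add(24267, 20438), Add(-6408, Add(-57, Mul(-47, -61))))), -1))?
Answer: Rational(-4297, 160889401) ≈ -2.6708e-5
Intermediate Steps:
Mul(Add(17873, -13576), Pow(Add(-40811, Mul(Add(24267, 20438), Add(-6408, Add(-57, Mul(-47, -61))))), -1)) = Mul(4297, Pow(Add(-40811, Mul(44705, Add(-6408, Add(-57, 2867)))), -1)) = Mul(4297, Pow(Add(-40811, Mul(44705, Add(-6408, 2810))), -1)) = Mul(4297, Pow(Add(-40811, Mul(44705, -3598)), -1)) = Mul(4297, Pow(Add(-40811, -160848590), -1)) = Mul(4297, Pow(-160889401, -1)) = Mul(4297, Rational(-1, 160889401)) = Rational(-4297, 160889401)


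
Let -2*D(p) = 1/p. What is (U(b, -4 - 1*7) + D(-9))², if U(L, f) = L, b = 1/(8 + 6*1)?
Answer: 64/3969 ≈ 0.016125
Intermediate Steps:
b = 1/14 (b = 1/(8 + 6) = 1/14 ≈ 0.071429)
D(p) = -1/(2*p)
(U(b, -4 - 1*7) + D(-9))² = (1/14 - ½/(-9))² = (1/14 - ½*(-⅑))² = (1/14 + 1/18)² = (8/63)² = 64/3969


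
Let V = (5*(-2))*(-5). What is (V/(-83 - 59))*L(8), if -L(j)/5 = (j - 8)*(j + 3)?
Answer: 0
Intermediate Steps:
L(j) = -5*(-8 + j)*(3 + j) (L(j) = -5*(j - 8)*(j + 3) = -5*(-8 + j)*(3 + j))
V = 50 (V = -10*(-5) = 50)
(V/(-83 - 59))*L(8) = (50/(-83 - 59))*(120 - 5*8**2 + 25*8) = (50/(-142))*(120 - 5*64 + 200) = (50*(-1/142))*(120 - 320 + 200) = -25/71*0 = 0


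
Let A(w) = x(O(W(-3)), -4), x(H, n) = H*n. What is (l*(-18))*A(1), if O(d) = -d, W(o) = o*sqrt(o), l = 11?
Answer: 2376*I*sqrt(3) ≈ 4115.4*I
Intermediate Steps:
W(o) = o**(3/2)
A(w) = -12*I*sqrt(3) (A(w) = -(-3)**(3/2)*(-4) = -(-3)*I*sqrt(3)*(-4) = (3*I*sqrt(3))*(-4) = -12*I*sqrt(3))
(l*(-18))*A(1) = (11*(-18))*(-12*I*sqrt(3)) = -(-2376)*I*sqrt(3) = 2376*I*sqrt(3)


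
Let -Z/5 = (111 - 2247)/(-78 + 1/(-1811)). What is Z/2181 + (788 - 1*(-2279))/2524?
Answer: 298693831791/259202919532 ≈ 1.1524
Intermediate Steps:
Z = -19341480/141259 (Z = -5*(111 - 2247)/(-78 + 1/(-1811)) = -(-10680)/(-78 - 1/1811) = -(-10680)/(-141259/1811) = -(-10680)*(-1811)/141259 = -5*3868296/141259 = -19341480/141259 ≈ -136.92)
Z/2181 + (788 - 1*(-2279))/2524 = -19341480/141259/2181 + (788 - 1*(-2279))/2524 = -19341480/141259*1/2181 + (788 + 2279)*(1/2524) = -6447160/102695293 + 3067*(1/2524) = -6447160/102695293 + 3067/2524 = 298693831791/259202919532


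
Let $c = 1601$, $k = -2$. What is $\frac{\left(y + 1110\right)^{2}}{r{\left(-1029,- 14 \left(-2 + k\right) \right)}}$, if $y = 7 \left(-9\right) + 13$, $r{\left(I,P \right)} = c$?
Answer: $\frac{1123600}{1601} \approx 701.81$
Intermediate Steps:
$r{\left(I,P \right)} = 1601$
$y = -50$ ($y = -63 + 13 = -50$)
$\frac{\left(y + 1110\right)^{2}}{r{\left(-1029,- 14 \left(-2 + k\right) \right)}} = \frac{\left(-50 + 1110\right)^{2}}{1601} = 1060^{2} \cdot \frac{1}{1601} = 1123600 \cdot \frac{1}{1601} = \frac{1123600}{1601}$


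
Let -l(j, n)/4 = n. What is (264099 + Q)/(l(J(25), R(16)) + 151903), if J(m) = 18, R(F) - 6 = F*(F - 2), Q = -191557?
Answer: 72542/150983 ≈ 0.48046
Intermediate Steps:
R(F) = 6 + F*(-2 + F) (R(F) = 6 + F*(F - 2) = 6 + F*(-2 + F))
l(j, n) = -4*n
(264099 + Q)/(l(J(25), R(16)) + 151903) = (264099 - 191557)/(-4*(6 + 16² - 2*16) + 151903) = 72542/(-4*(6 + 256 - 32) + 151903) = 72542/(-4*230 + 151903) = 72542/(-920 + 151903) = 72542/150983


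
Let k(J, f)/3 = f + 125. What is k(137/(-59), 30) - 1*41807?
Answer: -41342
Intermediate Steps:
k(J, f) = 375 + 3*f (k(J, f) = 3*(f + 125) = 3*(125 + f) = 375 + 3*f)
k(137/(-59), 30) - 1*41807 = (375 + 3*30) - 1*41807 = (375 + 90) - 41807 = 465 - 41807 = -41342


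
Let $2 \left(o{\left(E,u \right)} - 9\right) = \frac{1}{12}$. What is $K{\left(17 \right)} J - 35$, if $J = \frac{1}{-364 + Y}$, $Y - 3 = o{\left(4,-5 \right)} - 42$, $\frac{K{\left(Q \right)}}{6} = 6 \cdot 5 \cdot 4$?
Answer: $- \frac{69641}{1891} \approx -36.828$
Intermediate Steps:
$o{\left(E,u \right)} = \frac{217}{24}$ ($o{\left(E,u \right)} = 9 + \frac{1}{2 \cdot 12} = 9 + \frac{1}{2} \cdot \frac{1}{12} = 9 + \frac{1}{24} = \frac{217}{24}$)
$K{\left(Q \right)} = 720$ ($K{\left(Q \right)} = 6 \cdot 6 \cdot 5 \cdot 4 = 6 \cdot 30 \cdot 4 = 6 \cdot 120 = 720$)
$Y = - \frac{719}{24}$ ($Y = 3 + \left(\frac{217}{24} - 42\right) = 3 - \frac{791}{24} = - \frac{719}{24} \approx -29.958$)
$J = - \frac{24}{9455}$ ($J = \frac{1}{-364 - \frac{719}{24}} = \frac{1}{- \frac{9455}{24}} = - \frac{24}{9455} \approx -0.0025383$)
$K{\left(17 \right)} J - 35 = 720 \left(- \frac{24}{9455}\right) - 35 = - \frac{3456}{1891} - 35 = - \frac{69641}{1891}$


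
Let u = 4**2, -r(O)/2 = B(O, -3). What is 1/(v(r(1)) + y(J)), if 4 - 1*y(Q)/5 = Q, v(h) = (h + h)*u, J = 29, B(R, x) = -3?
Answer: 1/67 ≈ 0.014925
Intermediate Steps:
r(O) = 6 (r(O) = -2*(-3) = 6)
u = 16
v(h) = 32*h (v(h) = (h + h)*16 = (2*h)*16 = 32*h)
y(Q) = 20 - 5*Q
1/(v(r(1)) + y(J)) = 1/(32*6 + (20 - 5*29)) = 1/(192 + (20 - 145)) = 1/(192 - 125) = 1/67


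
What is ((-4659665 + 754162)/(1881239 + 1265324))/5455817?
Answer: -557929/2452438843853 ≈ -2.2750e-7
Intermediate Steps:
((-4659665 + 754162)/(1881239 + 1265324))/5455817 = -3905503/3146563*(1/5455817) = -3905503*1/3146563*(1/5455817) = -557929/449509*1/5455817 = -557929/2452438843853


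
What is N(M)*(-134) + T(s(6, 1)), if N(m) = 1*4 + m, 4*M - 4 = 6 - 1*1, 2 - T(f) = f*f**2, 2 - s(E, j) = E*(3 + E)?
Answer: 279545/2 ≈ 1.3977e+5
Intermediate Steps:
s(E, j) = 2 - E*(3 + E)
T(f) = 2 - f**3 (T(f) = 2 - f*f**2 = 2 - f**3)
M = 9/4 (M = 1 + (6 - 1*1)/4 = 1 + (6 - 1)/4 = 1 + (1/4)*5 = 1 + 5/4 = 9/4 ≈ 2.2500)
N(m) = 4 + m
N(M)*(-134) + T(s(6, 1)) = (4 + 9/4)*(-134) + (2 - (2 - 1*6**2 - 3*6)**3) = (25/4)*(-134) + (2 - (2 - 1*36 - 18)**3) = -1675/2 + (2 - (2 - 36 - 18)**3) = -1675/2 + (2 - 1*(-52)**3) = -1675/2 + (2 - 1*(-140608)) = -1675/2 + (2 + 140608) = -1675/2 + 140610 = 279545/2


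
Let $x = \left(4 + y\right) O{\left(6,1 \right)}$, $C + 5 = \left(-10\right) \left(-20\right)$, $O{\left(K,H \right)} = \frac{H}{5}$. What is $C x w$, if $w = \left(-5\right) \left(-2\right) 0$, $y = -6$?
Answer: $0$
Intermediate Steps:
$O{\left(K,H \right)} = \frac{H}{5}$ ($O{\left(K,H \right)} = H \frac{1}{5} = \frac{H}{5}$)
$C = 195$ ($C = -5 - -200 = -5 + 200 = 195$)
$x = - \frac{2}{5}$ ($x = \left(4 - 6\right) \frac{1}{5} \cdot 1 = \left(-2\right) \frac{1}{5} = - \frac{2}{5} \approx -0.4$)
$w = 0$ ($w = 10 \cdot 0 = 0$)
$C x w = 195 \left(- \frac{2}{5}\right) 0 = \left(-78\right) 0 = 0$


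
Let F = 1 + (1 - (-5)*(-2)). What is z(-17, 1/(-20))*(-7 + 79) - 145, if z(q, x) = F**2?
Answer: 4463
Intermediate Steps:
F = -8 (F = 1 + (1 - 1*10) = 1 + (1 - 10) = 1 - 9 = -8)
z(q, x) = 64 (z(q, x) = (-8)**2 = 64)
z(-17, 1/(-20))*(-7 + 79) - 145 = 64*(-7 + 79) - 145 = 64*72 - 145 = 4608 - 145 = 4463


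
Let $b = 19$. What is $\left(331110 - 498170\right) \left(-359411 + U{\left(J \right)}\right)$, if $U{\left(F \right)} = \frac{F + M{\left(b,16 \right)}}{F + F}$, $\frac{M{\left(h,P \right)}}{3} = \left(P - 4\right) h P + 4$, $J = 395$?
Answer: $\frac{4743223301334}{79} \approx 6.0041 \cdot 10^{10}$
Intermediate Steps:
$M{\left(h,P \right)} = 12 + 3 P h \left(-4 + P\right)$ ($M{\left(h,P \right)} = 3 \left(\left(P - 4\right) h P + 4\right) = 3 \left(\left(-4 + P\right) h P + 4\right) = 3 \left(h \left(-4 + P\right) P + 4\right) = 3 \left(P h \left(-4 + P\right) + 4\right) = 3 \left(4 + P h \left(-4 + P\right)\right) = 12 + 3 P h \left(-4 + P\right)$)
$U{\left(F \right)} = \frac{10956 + F}{2 F}$ ($U{\left(F \right)} = \frac{F + \left(12 - 192 \cdot 19 + 3 \cdot 19 \cdot 16^{2}\right)}{F + F} = \frac{F + \left(12 - 3648 + 3 \cdot 19 \cdot 256\right)}{2 F} = \left(F + \left(12 - 3648 + 14592\right)\right) \frac{1}{2 F} = \left(F + 10956\right) \frac{1}{2 F} = \left(10956 + F\right) \frac{1}{2 F} = \frac{10956 + F}{2 F}$)
$\left(331110 - 498170\right) \left(-359411 + U{\left(J \right)}\right) = \left(331110 - 498170\right) \left(-359411 + \frac{10956 + 395}{2 \cdot 395}\right) = - 167060 \left(-359411 + \frac{1}{2} \cdot \frac{1}{395} \cdot 11351\right) = - 167060 \left(-359411 + \frac{11351}{790}\right) = \left(-167060\right) \left(- \frac{283923339}{790}\right) = \frac{4743223301334}{79}$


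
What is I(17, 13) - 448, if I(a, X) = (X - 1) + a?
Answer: -419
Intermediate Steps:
I(a, X) = -1 + X + a (I(a, X) = (-1 + X) + a = -1 + X + a)
I(17, 13) - 448 = (-1 + 13 + 17) - 448 = 29 - 448 = -419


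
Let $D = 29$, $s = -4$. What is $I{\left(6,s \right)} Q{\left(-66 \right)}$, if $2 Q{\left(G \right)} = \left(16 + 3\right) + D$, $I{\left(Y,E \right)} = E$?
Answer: $-96$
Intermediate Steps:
$Q{\left(G \right)} = 24$ ($Q{\left(G \right)} = \frac{\left(16 + 3\right) + 29}{2} = \frac{19 + 29}{2} = \frac{1}{2} \cdot 48 = 24$)
$I{\left(6,s \right)} Q{\left(-66 \right)} = \left(-4\right) 24 = -96$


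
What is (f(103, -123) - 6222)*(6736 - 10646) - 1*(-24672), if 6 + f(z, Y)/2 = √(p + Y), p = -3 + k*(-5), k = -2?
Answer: 24399612 - 15640*I*√29 ≈ 2.44e+7 - 84224.0*I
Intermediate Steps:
p = 7 (p = -3 - 2*(-5) = -3 + 10 = 7)
f(z, Y) = -12 + 2*√(7 + Y)
(f(103, -123) - 6222)*(6736 - 10646) - 1*(-24672) = ((-12 + 2*√(7 - 123)) - 6222)*(6736 - 10646) - 1*(-24672) = ((-12 + 2*√(-116)) - 6222)*(-3910) + 24672 = ((-12 + 2*(2*I*√29)) - 6222)*(-3910) + 24672 = ((-12 + 4*I*√29) - 6222)*(-3910) + 24672 = (-6234 + 4*I*√29)*(-3910) + 24672 = (24374940 - 15640*I*√29) + 24672 = 24399612 - 15640*I*√29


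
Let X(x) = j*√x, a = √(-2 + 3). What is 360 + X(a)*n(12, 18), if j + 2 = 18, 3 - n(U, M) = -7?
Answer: 520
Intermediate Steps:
n(U, M) = 10 (n(U, M) = 3 - 1*(-7) = 3 + 7 = 10)
j = 16 (j = -2 + 18 = 16)
a = 1 (a = √1 = 1)
X(x) = 16*√x
360 + X(a)*n(12, 18) = 360 + (16*√1)*10 = 360 + (16*1)*10 = 360 + 16*10 = 360 + 160 = 520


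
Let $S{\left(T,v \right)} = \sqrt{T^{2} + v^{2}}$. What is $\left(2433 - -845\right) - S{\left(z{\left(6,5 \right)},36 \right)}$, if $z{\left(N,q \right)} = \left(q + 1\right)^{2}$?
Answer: $3278 - 36 \sqrt{2} \approx 3227.1$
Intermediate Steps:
$z{\left(N,q \right)} = \left(1 + q\right)^{2}$
$\left(2433 - -845\right) - S{\left(z{\left(6,5 \right)},36 \right)} = \left(2433 - -845\right) - \sqrt{\left(\left(1 + 5\right)^{2}\right)^{2} + 36^{2}} = \left(2433 + 845\right) - \sqrt{\left(6^{2}\right)^{2} + 1296} = 3278 - \sqrt{36^{2} + 1296} = 3278 - \sqrt{1296 + 1296} = 3278 - \sqrt{2592} = 3278 - 36 \sqrt{2}$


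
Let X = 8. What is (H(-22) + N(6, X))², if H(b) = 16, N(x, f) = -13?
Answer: 9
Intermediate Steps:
(H(-22) + N(6, X))² = (16 - 13)² = 3² = 9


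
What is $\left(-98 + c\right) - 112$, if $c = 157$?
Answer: $-53$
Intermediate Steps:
$\left(-98 + c\right) - 112 = \left(-98 + 157\right) - 112 = 59 - 112 = -53$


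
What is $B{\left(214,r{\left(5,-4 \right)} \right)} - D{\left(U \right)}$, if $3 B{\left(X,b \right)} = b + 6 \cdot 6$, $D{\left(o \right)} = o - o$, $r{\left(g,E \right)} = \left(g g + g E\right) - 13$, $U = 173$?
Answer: $\frac{28}{3} \approx 9.3333$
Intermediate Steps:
$r{\left(g,E \right)} = -13 + g^{2} + E g$ ($r{\left(g,E \right)} = \left(g^{2} + E g\right) - 13 = -13 + g^{2} + E g$)
$D{\left(o \right)} = 0$
$B{\left(X,b \right)} = 12 + \frac{b}{3}$ ($B{\left(X,b \right)} = \frac{b + 6 \cdot 6}{3} = \frac{b + 36}{3} = \frac{36 + b}{3} = 12 + \frac{b}{3}$)
$B{\left(214,r{\left(5,-4 \right)} \right)} - D{\left(U \right)} = \left(12 + \frac{-13 + 5^{2} - 20}{3}\right) - 0 = \left(12 + \frac{-13 + 25 - 20}{3}\right) + 0 = \left(12 + \frac{1}{3} \left(-8\right)\right) + 0 = \left(12 - \frac{8}{3}\right) + 0 = \frac{28}{3} + 0 = \frac{28}{3}$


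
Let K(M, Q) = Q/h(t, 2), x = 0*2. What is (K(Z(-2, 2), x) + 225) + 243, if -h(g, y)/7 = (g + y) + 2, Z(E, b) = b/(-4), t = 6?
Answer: 468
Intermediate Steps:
Z(E, b) = -b/4 (Z(E, b) = b*(-¼) = -b/4)
x = 0
h(g, y) = -14 - 7*g - 7*y (h(g, y) = -7*((g + y) + 2) = -7*(2 + g + y) = -14 - 7*g - 7*y)
K(M, Q) = -Q/70 (K(M, Q) = Q/(-14 - 7*6 - 7*2) = Q/(-14 - 42 - 14) = Q/(-70) = Q*(-1/70) = -Q/70)
(K(Z(-2, 2), x) + 225) + 243 = (-1/70*0 + 225) + 243 = (0 + 225) + 243 = 225 + 243 = 468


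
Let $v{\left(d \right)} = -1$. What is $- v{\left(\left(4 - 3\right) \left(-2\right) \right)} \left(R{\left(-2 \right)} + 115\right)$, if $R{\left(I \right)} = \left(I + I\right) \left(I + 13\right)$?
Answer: $71$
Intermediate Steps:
$R{\left(I \right)} = 2 I \left(13 + I\right)$
$- v{\left(\left(4 - 3\right) \left(-2\right) \right)} \left(R{\left(-2 \right)} + 115\right) = \left(-1\right) \left(-1\right) \left(2 \left(-2\right) \left(13 - 2\right) + 115\right) = 1 \left(2 \left(-2\right) 11 + 115\right) = 1 \left(-44 + 115\right) = 1 \cdot 71 = 71$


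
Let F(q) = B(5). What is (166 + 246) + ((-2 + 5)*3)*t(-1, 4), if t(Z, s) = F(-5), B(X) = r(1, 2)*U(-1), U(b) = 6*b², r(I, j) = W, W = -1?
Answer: 358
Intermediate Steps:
r(I, j) = -1
B(X) = -6 (B(X) = -6*(-1)² = -6)
F(q) = -6
t(Z, s) = -6
(166 + 246) + ((-2 + 5)*3)*t(-1, 4) = (166 + 246) + ((-2 + 5)*3)*(-6) = 412 + (3*3)*(-6) = 412 + 9*(-6) = 412 - 54 = 358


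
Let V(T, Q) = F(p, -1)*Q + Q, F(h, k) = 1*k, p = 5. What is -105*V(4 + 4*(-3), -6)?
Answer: 0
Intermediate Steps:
F(h, k) = k
V(T, Q) = 0 (V(T, Q) = -Q + Q = 0)
-105*V(4 + 4*(-3), -6) = -105*0 = 0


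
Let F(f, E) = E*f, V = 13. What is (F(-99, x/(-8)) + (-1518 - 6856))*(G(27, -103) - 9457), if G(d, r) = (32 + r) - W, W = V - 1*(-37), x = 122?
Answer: 131491573/2 ≈ 6.5746e+7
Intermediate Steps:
W = 50 (W = 13 - 1*(-37) = 13 + 37 = 50)
G(d, r) = -18 + r (G(d, r) = (32 + r) - 1*50 = (32 + r) - 50 = -18 + r)
(F(-99, x/(-8)) + (-1518 - 6856))*(G(27, -103) - 9457) = ((122/(-8))*(-99) + (-1518 - 6856))*((-18 - 103) - 9457) = ((122*(-⅛))*(-99) - 8374)*(-121 - 9457) = (-61/4*(-99) - 8374)*(-9578) = (6039/4 - 8374)*(-9578) = -27457/4*(-9578) = 131491573/2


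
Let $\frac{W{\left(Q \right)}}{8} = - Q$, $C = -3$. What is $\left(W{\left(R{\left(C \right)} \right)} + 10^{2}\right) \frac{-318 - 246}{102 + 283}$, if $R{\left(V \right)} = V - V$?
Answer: $- \frac{11280}{77} \approx -146.49$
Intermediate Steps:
$R{\left(V \right)} = 0$
$W{\left(Q \right)} = - 8 Q$ ($W{\left(Q \right)} = 8 \left(- Q\right) = - 8 Q$)
$\left(W{\left(R{\left(C \right)} \right)} + 10^{2}\right) \frac{-318 - 246}{102 + 283} = \left(\left(-8\right) 0 + 10^{2}\right) \frac{-318 - 246}{102 + 283} = \left(0 + 100\right) \left(- \frac{564}{385}\right) = 100 \left(\left(-564\right) \frac{1}{385}\right) = 100 \left(- \frac{564}{385}\right) = - \frac{11280}{77}$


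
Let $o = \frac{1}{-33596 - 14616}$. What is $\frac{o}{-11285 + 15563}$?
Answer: $- \frac{1}{206250936} \approx -4.8485 \cdot 10^{-9}$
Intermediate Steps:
$o = - \frac{1}{48212}$ ($o = \frac{1}{-48212} = - \frac{1}{48212} \approx -2.0742 \cdot 10^{-5}$)
$\frac{o}{-11285 + 15563} = - \frac{1}{48212 \left(-11285 + 15563\right)} = - \frac{1}{48212 \cdot 4278} = \left(- \frac{1}{48212}\right) \frac{1}{4278} = - \frac{1}{206250936}$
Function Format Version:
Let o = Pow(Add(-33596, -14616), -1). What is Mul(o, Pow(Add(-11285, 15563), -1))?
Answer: Rational(-1, 206250936) ≈ -4.8485e-9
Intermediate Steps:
o = Rational(-1, 48212) (o = Pow(-48212, -1) = Rational(-1, 48212) ≈ -2.0742e-5)
Mul(o, Pow(Add(-11285, 15563), -1)) = Mul(Rational(-1, 48212), Pow(Add(-11285, 15563), -1)) = Mul(Rational(-1, 48212), Pow(4278, -1)) = Mul(Rational(-1, 48212), Rational(1, 4278)) = Rational(-1, 206250936)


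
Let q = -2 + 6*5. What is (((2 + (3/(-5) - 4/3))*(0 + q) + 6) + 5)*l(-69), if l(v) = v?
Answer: -4439/5 ≈ -887.80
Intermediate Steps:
q = 28 (q = -2 + 30 = 28)
(((2 + (3/(-5) - 4/3))*(0 + q) + 6) + 5)*l(-69) = (((2 + (3/(-5) - 4/3))*(0 + 28) + 6) + 5)*(-69) = (((2 + (3*(-⅕) - 4*⅓))*28 + 6) + 5)*(-69) = (((2 + (-⅗ - 4/3))*28 + 6) + 5)*(-69) = (((2 - 29/15)*28 + 6) + 5)*(-69) = (((1/15)*28 + 6) + 5)*(-69) = ((28/15 + 6) + 5)*(-69) = (118/15 + 5)*(-69) = (193/15)*(-69) = -4439/5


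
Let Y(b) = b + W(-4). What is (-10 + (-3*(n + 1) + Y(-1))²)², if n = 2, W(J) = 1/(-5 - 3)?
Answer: 35058241/4096 ≈ 8559.1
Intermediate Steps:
W(J) = -⅛ (W(J) = 1/(-8) = -⅛)
Y(b) = -⅛ + b (Y(b) = b - ⅛ = -⅛ + b)
(-10 + (-3*(n + 1) + Y(-1))²)² = (-10 + (-3*(2 + 1) + (-⅛ - 1))²)² = (-10 + (-3*3 - 9/8)²)² = (-10 + (-9 - 9/8)²)² = (-10 + (-81/8)²)² = (-10 + 6561/64)² = (5921/64)² = 35058241/4096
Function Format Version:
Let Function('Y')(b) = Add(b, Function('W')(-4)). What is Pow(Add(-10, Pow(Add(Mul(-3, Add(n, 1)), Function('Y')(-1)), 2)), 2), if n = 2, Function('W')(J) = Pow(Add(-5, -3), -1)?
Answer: Rational(35058241, 4096) ≈ 8559.1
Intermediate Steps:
Function('W')(J) = Rational(-1, 8) (Function('W')(J) = Pow(-8, -1) = Rational(-1, 8))
Function('Y')(b) = Add(Rational(-1, 8), b) (Function('Y')(b) = Add(b, Rational(-1, 8)) = Add(Rational(-1, 8), b))
Pow(Add(-10, Pow(Add(Mul(-3, Add(n, 1)), Function('Y')(-1)), 2)), 2) = Pow(Add(-10, Pow(Add(Mul(-3, Add(2, 1)), Add(Rational(-1, 8), -1)), 2)), 2) = Pow(Add(-10, Pow(Add(Mul(-3, 3), Rational(-9, 8)), 2)), 2) = Pow(Add(-10, Pow(Add(-9, Rational(-9, 8)), 2)), 2) = Pow(Add(-10, Pow(Rational(-81, 8), 2)), 2) = Pow(Add(-10, Rational(6561, 64)), 2) = Pow(Rational(5921, 64), 2) = Rational(35058241, 4096)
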